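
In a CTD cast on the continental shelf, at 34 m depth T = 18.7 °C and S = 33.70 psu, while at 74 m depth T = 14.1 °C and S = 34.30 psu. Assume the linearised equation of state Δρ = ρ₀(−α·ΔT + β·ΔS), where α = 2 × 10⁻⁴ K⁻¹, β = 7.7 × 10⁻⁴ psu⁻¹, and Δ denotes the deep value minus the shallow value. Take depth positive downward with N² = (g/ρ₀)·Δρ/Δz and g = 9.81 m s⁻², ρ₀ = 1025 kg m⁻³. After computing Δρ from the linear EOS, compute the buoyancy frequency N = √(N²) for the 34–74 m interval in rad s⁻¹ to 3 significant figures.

ΔT = -4.6 K, ΔS = +0.60 psu (deep − shallow).
Δρ/ρ₀ = −αΔT + βΔS = 9.20 × 10⁻⁴ + 4.62 × 10⁻⁴ = 1.382 × 10⁻³, so Δρ ≈ 1.417 kg m⁻³.
N² = (g/ρ₀)·Δρ/Δz = g·(Δρ/ρ₀)/Δz = 9.81 × 1.382 × 10⁻³ / 40 = 3.3894 × 10⁻⁴ s⁻².
N = √(3.3894 × 10⁻⁴) = 0.018410 rad s⁻¹ ≈ 0.0184 rad s⁻¹.

0.0184 rad s⁻¹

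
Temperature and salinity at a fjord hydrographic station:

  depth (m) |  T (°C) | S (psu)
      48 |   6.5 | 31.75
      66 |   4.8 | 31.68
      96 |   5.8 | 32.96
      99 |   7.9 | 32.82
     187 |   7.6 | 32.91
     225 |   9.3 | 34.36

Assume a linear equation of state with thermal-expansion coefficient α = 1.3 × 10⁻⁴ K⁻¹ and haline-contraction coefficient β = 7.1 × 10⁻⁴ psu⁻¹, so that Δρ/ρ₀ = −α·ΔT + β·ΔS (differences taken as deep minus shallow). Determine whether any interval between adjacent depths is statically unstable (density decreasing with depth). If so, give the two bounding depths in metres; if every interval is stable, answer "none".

Evaluate Δρ/ρ₀ = −αΔT + βΔS across each adjacent pair:
  48–66 m: −αΔT+βΔS = −(1.3 × 10⁻⁴)(-1.7)+(7.1 × 10⁻⁴)(-0.07) = 1.7 × 10⁻⁴ → stable
  66–96 m: −αΔT+βΔS = −(1.3 × 10⁻⁴)(+1.0)+(7.1 × 10⁻⁴)(+1.28) = 7.8 × 10⁻⁴ → stable
  96–99 m: −αΔT+βΔS = −(1.3 × 10⁻⁴)(+2.1)+(7.1 × 10⁻⁴)(-0.14) = -3.7 × 10⁻⁴ → UNSTABLE
  99–187 m: −αΔT+βΔS = −(1.3 × 10⁻⁴)(-0.3)+(7.1 × 10⁻⁴)(+0.09) = 1.0 × 10⁻⁴ → stable
  187–225 m: −αΔT+βΔS = −(1.3 × 10⁻⁴)(+1.7)+(7.1 × 10⁻⁴)(+1.45) = 8.1 × 10⁻⁴ → stable
The 96–99 m interval has Δρ < 0: lighter water underlies denser water.

96–99 m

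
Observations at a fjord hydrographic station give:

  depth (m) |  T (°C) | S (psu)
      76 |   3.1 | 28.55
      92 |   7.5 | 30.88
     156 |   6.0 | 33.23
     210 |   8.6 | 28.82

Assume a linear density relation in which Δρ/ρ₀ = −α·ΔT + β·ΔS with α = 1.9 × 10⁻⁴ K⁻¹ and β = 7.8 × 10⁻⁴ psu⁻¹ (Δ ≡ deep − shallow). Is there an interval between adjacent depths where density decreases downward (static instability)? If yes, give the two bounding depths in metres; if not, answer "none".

Evaluate Δρ/ρ₀ = −αΔT + βΔS across each adjacent pair:
  76–92 m: −αΔT+βΔS = −(1.9 × 10⁻⁴)(+4.4)+(7.8 × 10⁻⁴)(+2.33) = 9.8 × 10⁻⁴ → stable
  92–156 m: −αΔT+βΔS = −(1.9 × 10⁻⁴)(-1.5)+(7.8 × 10⁻⁴)(+2.35) = 2.1 × 10⁻³ → stable
  156–210 m: −αΔT+βΔS = −(1.9 × 10⁻⁴)(+2.6)+(7.8 × 10⁻⁴)(-4.41) = -3.9 × 10⁻³ → UNSTABLE
The 156–210 m interval has Δρ < 0: lighter water underlies denser water.

156–210 m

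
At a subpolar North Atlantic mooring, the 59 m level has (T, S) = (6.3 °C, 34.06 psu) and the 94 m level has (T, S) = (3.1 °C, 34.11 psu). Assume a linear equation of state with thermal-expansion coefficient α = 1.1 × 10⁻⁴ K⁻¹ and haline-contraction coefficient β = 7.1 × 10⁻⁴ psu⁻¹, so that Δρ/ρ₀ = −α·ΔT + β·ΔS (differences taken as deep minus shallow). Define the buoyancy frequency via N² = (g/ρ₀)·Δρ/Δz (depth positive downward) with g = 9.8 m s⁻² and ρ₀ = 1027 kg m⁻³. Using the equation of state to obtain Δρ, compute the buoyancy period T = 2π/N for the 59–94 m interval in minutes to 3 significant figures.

ΔT = -3.2 K, ΔS = +0.05 psu (deep − shallow).
Δρ/ρ₀ = −αΔT + βΔS = 3.52 × 10⁻⁴ + 3.55 × 10⁻⁵ = 3.875 × 10⁻⁴, so Δρ ≈ 0.3980 kg m⁻³.
N² = (g/ρ₀)·Δρ/Δz = g·(Δρ/ρ₀)/Δz = 9.8 × 3.875 × 10⁻⁴ / 35 = 1.0850 × 10⁻⁴ s⁻².
N = √(1.0850 × 10⁻⁴) = 0.010416 rad s⁻¹ → T = 2π/N = 603.22 s = 10.054 min ≈ 10.1 min.

10.1 min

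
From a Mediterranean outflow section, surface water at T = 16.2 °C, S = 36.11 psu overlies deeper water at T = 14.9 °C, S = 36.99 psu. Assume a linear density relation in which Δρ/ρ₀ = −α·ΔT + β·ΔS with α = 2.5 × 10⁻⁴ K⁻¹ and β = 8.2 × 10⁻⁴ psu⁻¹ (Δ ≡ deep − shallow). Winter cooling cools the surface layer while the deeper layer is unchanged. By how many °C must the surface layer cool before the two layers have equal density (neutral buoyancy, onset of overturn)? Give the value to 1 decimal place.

Neutral buoyancy requires Δρ = 0, i.e. −α(T_deep − T_surf′) + β(S_deep − S_surf) = 0.
T_surf′ = T_deep − (β/α)·ΔS = 14.9 − (8.2 × 10⁻⁴/2.5 × 10⁻⁴)·(+0.88) = 12.014 °C.
Cooling required: 16.2 − (12.014) = 4.186 °C.

4.2 °C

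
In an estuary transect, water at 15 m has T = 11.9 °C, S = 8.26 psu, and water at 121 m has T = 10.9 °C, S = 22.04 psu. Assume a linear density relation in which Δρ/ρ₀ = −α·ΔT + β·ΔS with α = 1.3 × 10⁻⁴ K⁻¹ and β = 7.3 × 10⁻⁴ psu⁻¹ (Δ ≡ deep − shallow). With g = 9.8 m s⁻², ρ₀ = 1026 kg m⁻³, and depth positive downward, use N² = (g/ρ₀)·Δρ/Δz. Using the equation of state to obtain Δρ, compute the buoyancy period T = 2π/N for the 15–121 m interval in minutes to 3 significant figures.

ΔT = -1.0 K, ΔS = +13.78 psu (deep − shallow).
Δρ/ρ₀ = −αΔT + βΔS = 1.30 × 10⁻⁴ + 0.0100594 = 0.0101894, so Δρ ≈ 10.45 kg m⁻³.
N² = (g/ρ₀)·Δρ/Δz = g·(Δρ/ρ₀)/Δz = 9.8 × 0.0101894 / 106 = 9.4204 × 10⁻⁴ s⁻².
N = √(9.4204 × 10⁻⁴) = 0.030693 rad s⁻¹ → T = 2π/N = 204.71 s = 3.4118 min ≈ 3.41 min.

3.41 min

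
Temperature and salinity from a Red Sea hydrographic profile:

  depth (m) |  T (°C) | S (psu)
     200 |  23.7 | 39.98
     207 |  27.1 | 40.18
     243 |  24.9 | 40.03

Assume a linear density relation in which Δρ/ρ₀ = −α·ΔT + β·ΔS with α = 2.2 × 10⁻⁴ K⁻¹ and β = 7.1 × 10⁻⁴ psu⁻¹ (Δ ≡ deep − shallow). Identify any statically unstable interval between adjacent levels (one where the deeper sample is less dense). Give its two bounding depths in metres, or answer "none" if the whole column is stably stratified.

200–207 m

Evaluate Δρ/ρ₀ = −αΔT + βΔS across each adjacent pair:
  200–207 m: −αΔT+βΔS = −(2.2 × 10⁻⁴)(+3.4)+(7.1 × 10⁻⁴)(+0.20) = -6.1 × 10⁻⁴ → UNSTABLE
  207–243 m: −αΔT+βΔS = −(2.2 × 10⁻⁴)(-2.2)+(7.1 × 10⁻⁴)(-0.15) = 3.8 × 10⁻⁴ → stable
The 200–207 m interval has Δρ < 0: lighter water underlies denser water.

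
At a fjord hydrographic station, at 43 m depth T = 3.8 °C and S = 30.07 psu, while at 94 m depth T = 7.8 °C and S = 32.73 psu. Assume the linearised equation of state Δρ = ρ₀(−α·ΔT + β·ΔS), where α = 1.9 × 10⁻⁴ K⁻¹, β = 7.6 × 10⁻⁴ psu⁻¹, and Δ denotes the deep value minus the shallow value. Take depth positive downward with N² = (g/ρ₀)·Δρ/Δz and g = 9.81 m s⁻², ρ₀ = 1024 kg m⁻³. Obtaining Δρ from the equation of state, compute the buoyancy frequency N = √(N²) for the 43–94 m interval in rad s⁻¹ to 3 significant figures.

0.0156 rad s⁻¹

ΔT = +4.0 K, ΔS = +2.66 psu (deep − shallow).
Δρ/ρ₀ = −αΔT + βΔS = -7.60 × 10⁻⁴ + 2.0216 × 10⁻³ = 1.2616 × 10⁻³, so Δρ ≈ 1.292 kg m⁻³.
N² = (g/ρ₀)·Δρ/Δz = g·(Δρ/ρ₀)/Δz = 9.81 × 1.2616 × 10⁻³ / 51 = 2.4267 × 10⁻⁴ s⁻².
N = √(2.4267 × 10⁻⁴) = 0.015578 rad s⁻¹ ≈ 0.0156 rad s⁻¹.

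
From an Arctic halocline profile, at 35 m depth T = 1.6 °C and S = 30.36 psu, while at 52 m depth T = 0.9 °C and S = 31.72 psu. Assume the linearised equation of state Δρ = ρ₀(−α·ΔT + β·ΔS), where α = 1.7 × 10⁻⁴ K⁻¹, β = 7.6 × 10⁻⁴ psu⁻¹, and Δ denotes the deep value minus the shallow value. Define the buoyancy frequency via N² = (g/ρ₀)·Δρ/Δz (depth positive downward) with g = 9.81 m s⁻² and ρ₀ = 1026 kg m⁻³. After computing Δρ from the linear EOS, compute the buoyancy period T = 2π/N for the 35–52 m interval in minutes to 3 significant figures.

4.06 min

ΔT = -0.7 K, ΔS = +1.36 psu (deep − shallow).
Δρ/ρ₀ = −αΔT + βΔS = 1.19 × 10⁻⁴ + 1.0336 × 10⁻³ = 1.1526 × 10⁻³, so Δρ ≈ 1.183 kg m⁻³.
N² = (g/ρ₀)·Δρ/Δz = g·(Δρ/ρ₀)/Δz = 9.81 × 1.1526 × 10⁻³ / 17 = 6.6512 × 10⁻⁴ s⁻².
N = √(6.6512 × 10⁻⁴) = 0.025790 rad s⁻¹ → T = 2π/N = 243.63 s = 4.0605 min ≈ 4.06 min.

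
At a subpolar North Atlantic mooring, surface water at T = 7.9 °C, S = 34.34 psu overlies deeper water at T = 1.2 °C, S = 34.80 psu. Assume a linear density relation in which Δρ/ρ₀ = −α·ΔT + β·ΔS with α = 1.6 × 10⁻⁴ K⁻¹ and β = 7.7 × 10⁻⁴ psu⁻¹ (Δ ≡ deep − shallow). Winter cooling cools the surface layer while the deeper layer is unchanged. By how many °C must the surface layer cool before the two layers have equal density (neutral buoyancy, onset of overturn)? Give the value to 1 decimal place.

Neutral buoyancy requires Δρ = 0, i.e. −α(T_deep − T_surf′) + β(S_deep − S_surf) = 0.
T_surf′ = T_deep − (β/α)·ΔS = 1.2 − (7.7 × 10⁻⁴/1.6 × 10⁻⁴)·(+0.46) = -1.014 °C.
Cooling required: 7.9 − (-1.014) = 8.914 °C.

8.9 °C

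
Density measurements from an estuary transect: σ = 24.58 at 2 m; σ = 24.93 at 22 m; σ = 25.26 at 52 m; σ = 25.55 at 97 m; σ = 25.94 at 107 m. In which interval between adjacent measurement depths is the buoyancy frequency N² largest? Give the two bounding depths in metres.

Compute the density gradient over each adjacent pair:
  2–22 m: Δρ/Δz = 0.35/20 = 0.017 kg m⁻⁴
  22–52 m: Δρ/Δz = 0.33/30 = 0.011 kg m⁻⁴
  52–97 m: Δρ/Δz = 0.29/45 = 6.4 × 10⁻³ kg m⁻⁴
  97–107 m: Δρ/Δz = 0.39/10 = 0.039 kg m⁻⁴
The largest gradient is in the 97–107 m interval — the pycnocline.

97–107 m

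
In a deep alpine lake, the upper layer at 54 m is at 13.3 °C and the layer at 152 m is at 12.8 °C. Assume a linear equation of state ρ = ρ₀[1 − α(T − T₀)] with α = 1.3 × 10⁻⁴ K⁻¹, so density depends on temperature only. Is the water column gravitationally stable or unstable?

ΔT = 12.8 − 13.3 = -0.5 K, so Δρ/ρ₀ = −αΔT = 6.50 × 10⁻⁵.
Δρ/ρ₀ > 0, so Δρ > 0: deeper water is denser → statically stable.

stable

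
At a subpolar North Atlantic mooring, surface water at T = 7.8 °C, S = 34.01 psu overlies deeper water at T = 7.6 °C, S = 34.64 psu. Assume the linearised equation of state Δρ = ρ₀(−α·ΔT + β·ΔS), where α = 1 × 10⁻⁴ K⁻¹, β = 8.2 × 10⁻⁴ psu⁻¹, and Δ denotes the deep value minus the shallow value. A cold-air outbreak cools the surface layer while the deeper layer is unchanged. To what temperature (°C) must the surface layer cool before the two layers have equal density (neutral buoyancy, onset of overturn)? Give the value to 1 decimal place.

2.4 °C

Neutral buoyancy requires Δρ = 0, i.e. −α(T_deep − T_surf′) + β(S_deep − S_surf) = 0.
T_surf′ = T_deep − (β/α)·ΔS = 7.6 − (8.2 × 10⁻⁴/1 × 10⁻⁴)·(+0.63) = 2.434 °C.
Cooling required: 7.8 − (2.434) = 5.366 °C.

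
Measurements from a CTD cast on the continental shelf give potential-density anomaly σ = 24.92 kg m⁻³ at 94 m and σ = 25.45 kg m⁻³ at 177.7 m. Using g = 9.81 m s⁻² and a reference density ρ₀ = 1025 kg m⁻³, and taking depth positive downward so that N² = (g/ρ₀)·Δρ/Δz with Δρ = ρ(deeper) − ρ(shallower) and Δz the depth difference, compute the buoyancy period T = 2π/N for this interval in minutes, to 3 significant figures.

13.5 min

Δρ = 1025.45 − 1024.92 = 0.53 kg m⁻³ over Δz = 177.7 − 94 = 83.7 m.
N² = (9.81/1025) × (0.53/83.7) = 6.0603 × 10⁻⁵ s⁻².
N = √(6.0603 × 10⁻⁵) = 7.7848 × 10⁻³ rad s⁻¹, so T = 2π/N = 807.11 s = 13.452 min ≈ 13.5 min.
A positive N² confirms static stability across the interval.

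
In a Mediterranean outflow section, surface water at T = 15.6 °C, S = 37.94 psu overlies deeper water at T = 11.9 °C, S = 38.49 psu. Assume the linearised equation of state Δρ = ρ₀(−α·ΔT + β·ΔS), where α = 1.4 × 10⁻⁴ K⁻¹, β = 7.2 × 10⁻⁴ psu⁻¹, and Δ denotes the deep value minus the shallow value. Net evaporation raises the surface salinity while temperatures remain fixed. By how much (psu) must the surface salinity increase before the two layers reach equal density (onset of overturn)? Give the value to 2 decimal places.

Neutral buoyancy requires −α(T_deep − T_surf) + β(S_deep − S_surf′) = 0.
S_surf′ = S_deep − (α/β)·ΔT = 38.49 − (1.4 × 10⁻⁴/7.2 × 10⁻⁴)·(-3.7) = 39.2094 psu.
Increase required: 39.2094 − 37.94 = 1.2694 psu.

1.27 psu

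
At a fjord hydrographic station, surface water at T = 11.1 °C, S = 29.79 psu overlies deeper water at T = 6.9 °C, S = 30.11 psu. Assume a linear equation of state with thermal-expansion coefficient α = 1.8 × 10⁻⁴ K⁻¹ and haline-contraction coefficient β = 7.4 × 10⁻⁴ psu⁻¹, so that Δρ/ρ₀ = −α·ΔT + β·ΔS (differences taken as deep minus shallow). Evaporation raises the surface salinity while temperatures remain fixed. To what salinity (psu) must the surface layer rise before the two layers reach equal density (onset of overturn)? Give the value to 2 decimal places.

31.13 psu

Neutral buoyancy requires −α(T_deep − T_surf) + β(S_deep − S_surf′) = 0.
S_surf′ = S_deep − (α/β)·ΔT = 30.11 − (1.8 × 10⁻⁴/7.4 × 10⁻⁴)·(-4.2) = 31.1316 psu.
Increase required: 31.1316 − 29.79 = 1.3416 psu.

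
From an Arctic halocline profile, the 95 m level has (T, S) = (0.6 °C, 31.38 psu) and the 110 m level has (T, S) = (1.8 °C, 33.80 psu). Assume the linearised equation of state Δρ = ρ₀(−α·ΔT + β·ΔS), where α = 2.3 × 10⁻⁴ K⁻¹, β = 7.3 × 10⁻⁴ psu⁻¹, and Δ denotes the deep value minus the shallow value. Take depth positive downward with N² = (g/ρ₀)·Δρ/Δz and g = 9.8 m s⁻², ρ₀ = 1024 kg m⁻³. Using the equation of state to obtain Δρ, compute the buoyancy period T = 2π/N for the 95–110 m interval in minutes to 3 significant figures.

ΔT = +1.2 K, ΔS = +2.42 psu (deep − shallow).
Δρ/ρ₀ = −αΔT + βΔS = -2.76 × 10⁻⁴ + 1.7666 × 10⁻³ = 1.4906 × 10⁻³, so Δρ ≈ 1.526 kg m⁻³.
N² = (g/ρ₀)·Δρ/Δz = g·(Δρ/ρ₀)/Δz = 9.8 × 1.4906 × 10⁻³ / 15 = 9.7386 × 10⁻⁴ s⁻².
N = √(9.7386 × 10⁻⁴) = 0.031207 rad s⁻¹ → T = 2π/N = 201.34 s = 3.3557 min ≈ 3.36 min.

3.36 min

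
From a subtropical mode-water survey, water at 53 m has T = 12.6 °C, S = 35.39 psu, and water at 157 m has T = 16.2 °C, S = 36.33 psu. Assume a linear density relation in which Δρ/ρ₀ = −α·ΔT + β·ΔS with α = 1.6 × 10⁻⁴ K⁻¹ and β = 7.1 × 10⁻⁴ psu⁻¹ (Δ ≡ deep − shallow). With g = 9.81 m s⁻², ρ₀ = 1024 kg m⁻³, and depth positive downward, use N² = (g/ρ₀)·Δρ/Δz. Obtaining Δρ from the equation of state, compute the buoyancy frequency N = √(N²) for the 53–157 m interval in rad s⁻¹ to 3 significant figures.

2.94 × 10⁻³ rad s⁻¹

ΔT = +3.6 K, ΔS = +0.94 psu (deep − shallow).
Δρ/ρ₀ = −αΔT + βΔS = -5.76 × 10⁻⁴ + 6.674 × 10⁻⁴ = 9.14 × 10⁻⁵, so Δρ ≈ 0.09359 kg m⁻³.
N² = (g/ρ₀)·Δρ/Δz = g·(Δρ/ρ₀)/Δz = 9.81 × 9.14 × 10⁻⁵ / 104 = 8.6215 × 10⁻⁶ s⁻².
N = √(8.6215 × 10⁻⁶) = 2.9362 × 10⁻³ rad s⁻¹ ≈ 2.94 × 10⁻³ rad s⁻¹.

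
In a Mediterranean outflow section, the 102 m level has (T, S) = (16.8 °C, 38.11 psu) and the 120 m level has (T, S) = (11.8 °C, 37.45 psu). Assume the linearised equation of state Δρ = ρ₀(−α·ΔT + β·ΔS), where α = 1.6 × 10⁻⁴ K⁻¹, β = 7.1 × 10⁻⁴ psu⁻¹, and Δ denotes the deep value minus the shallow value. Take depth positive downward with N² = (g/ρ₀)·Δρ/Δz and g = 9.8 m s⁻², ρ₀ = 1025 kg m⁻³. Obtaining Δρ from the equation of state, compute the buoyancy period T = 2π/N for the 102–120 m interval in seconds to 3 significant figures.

468 s

ΔT = -5.0 K, ΔS = -0.66 psu (deep − shallow).
Δρ/ρ₀ = −αΔT + βΔS = 8.00 × 10⁻⁴ − 4.686 × 10⁻⁴ = 3.314 × 10⁻⁴, so Δρ ≈ 0.3397 kg m⁻³.
N² = (g/ρ₀)·Δρ/Δz = g·(Δρ/ρ₀)/Δz = 9.8 × 3.314 × 10⁻⁴ / 18 = 1.8043 × 10⁻⁴ s⁻².
N = √(1.8043 × 10⁻⁴) = 0.013432 rad s⁻¹ → T = 2π/N = 467.78 s ≈ 468 s.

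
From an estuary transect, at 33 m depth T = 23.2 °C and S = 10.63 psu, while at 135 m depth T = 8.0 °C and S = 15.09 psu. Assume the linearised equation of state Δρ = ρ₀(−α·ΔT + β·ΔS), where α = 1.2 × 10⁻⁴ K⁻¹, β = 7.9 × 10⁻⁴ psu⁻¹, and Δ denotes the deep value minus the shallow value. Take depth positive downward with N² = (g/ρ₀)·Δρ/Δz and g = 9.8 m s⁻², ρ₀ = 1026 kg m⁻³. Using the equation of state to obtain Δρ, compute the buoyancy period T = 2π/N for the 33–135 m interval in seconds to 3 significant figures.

ΔT = -15.2 K, ΔS = +4.46 psu (deep − shallow).
Δρ/ρ₀ = −αΔT + βΔS = 1.824 × 10⁻³ + 3.5234 × 10⁻³ = 5.3474 × 10⁻³, so Δρ ≈ 5.486 kg m⁻³.
N² = (g/ρ₀)·Δρ/Δz = g·(Δρ/ρ₀)/Δz = 9.8 × 5.3474 × 10⁻³ / 102 = 5.1377 × 10⁻⁴ s⁻².
N = √(5.1377 × 10⁻⁴) = 0.022666 rad s⁻¹ → T = 2π/N = 277.21 s ≈ 277 s.

277 s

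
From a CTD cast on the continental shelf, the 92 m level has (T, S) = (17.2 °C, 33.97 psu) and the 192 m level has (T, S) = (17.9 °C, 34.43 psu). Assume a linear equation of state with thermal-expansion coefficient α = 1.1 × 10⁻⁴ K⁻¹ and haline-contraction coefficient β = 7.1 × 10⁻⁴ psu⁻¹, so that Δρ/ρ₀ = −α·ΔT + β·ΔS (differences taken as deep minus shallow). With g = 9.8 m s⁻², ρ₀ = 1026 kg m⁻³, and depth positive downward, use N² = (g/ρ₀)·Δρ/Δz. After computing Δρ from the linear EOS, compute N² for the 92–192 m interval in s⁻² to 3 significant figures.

2.45 × 10⁻⁵ s⁻²

ΔT = +0.7 K, ΔS = +0.46 psu (deep − shallow).
Δρ/ρ₀ = −αΔT + βΔS = -7.70 × 10⁻⁵ + 3.266 × 10⁻⁴ = 2.496 × 10⁻⁴, so Δρ ≈ 0.2561 kg m⁻³.
N² = (g/ρ₀)·Δρ/Δz = g·(Δρ/ρ₀)/Δz = 9.8 × 2.496 × 10⁻⁴ / 100 = 2.4461 × 10⁻⁵ s⁻² ≈ 2.45 × 10⁻⁵ s⁻².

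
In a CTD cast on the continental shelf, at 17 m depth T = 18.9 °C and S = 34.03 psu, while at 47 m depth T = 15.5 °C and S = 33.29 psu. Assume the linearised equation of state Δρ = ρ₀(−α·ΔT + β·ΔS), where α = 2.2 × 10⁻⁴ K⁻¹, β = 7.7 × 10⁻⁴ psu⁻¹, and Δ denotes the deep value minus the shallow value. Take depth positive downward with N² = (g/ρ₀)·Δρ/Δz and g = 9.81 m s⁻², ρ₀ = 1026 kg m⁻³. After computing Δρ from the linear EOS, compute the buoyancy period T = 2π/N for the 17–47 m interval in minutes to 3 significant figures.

13.7 min

ΔT = -3.4 K, ΔS = -0.74 psu (deep − shallow).
Δρ/ρ₀ = −αΔT + βΔS = 7.48 × 10⁻⁴ − 5.698 × 10⁻⁴ = 1.782 × 10⁻⁴, so Δρ ≈ 0.1828 kg m⁻³.
N² = (g/ρ₀)·Δρ/Δz = g·(Δρ/ρ₀)/Δz = 9.81 × 1.782 × 10⁻⁴ / 30 = 5.8271 × 10⁻⁵ s⁻².
N = √(5.8271 × 10⁻⁵) = 7.6335 × 10⁻³ rad s⁻¹ → T = 2π/N = 823.11 s = 13.719 min ≈ 13.7 min.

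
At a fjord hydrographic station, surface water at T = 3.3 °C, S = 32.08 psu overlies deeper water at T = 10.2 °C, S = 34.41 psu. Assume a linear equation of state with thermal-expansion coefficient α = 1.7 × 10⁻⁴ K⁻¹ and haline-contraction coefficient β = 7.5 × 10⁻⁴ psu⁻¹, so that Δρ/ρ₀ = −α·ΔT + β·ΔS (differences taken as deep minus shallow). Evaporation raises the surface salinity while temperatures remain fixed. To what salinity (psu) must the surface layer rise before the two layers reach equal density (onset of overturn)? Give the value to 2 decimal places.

Neutral buoyancy requires −α(T_deep − T_surf) + β(S_deep − S_surf′) = 0.
S_surf′ = S_deep − (α/β)·ΔT = 34.41 − (1.7 × 10⁻⁴/7.5 × 10⁻⁴)·(+6.9) = 32.8460 psu.
Increase required: 32.8460 − 32.08 = 0.7660 psu.

32.85 psu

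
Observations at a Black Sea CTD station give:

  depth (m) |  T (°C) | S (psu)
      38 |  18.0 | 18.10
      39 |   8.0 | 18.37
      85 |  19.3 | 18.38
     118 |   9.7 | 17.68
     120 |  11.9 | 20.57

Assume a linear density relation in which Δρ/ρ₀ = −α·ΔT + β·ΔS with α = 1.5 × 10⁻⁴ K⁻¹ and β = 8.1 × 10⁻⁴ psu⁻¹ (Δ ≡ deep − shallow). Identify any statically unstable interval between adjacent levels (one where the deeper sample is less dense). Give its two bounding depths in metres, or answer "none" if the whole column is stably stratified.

39–85 m

Evaluate Δρ/ρ₀ = −αΔT + βΔS across each adjacent pair:
  38–39 m: −αΔT+βΔS = −(1.5 × 10⁻⁴)(-10.0)+(8.1 × 10⁻⁴)(+0.27) = 1.7 × 10⁻³ → stable
  39–85 m: −αΔT+βΔS = −(1.5 × 10⁻⁴)(+11.3)+(8.1 × 10⁻⁴)(+0.01) = -1.7 × 10⁻³ → UNSTABLE
  85–118 m: −αΔT+βΔS = −(1.5 × 10⁻⁴)(-9.6)+(8.1 × 10⁻⁴)(-0.70) = 8.7 × 10⁻⁴ → stable
  118–120 m: −αΔT+βΔS = −(1.5 × 10⁻⁴)(+2.2)+(8.1 × 10⁻⁴)(+2.89) = 2.0 × 10⁻³ → stable
The 39–85 m interval has Δρ < 0: lighter water underlies denser water.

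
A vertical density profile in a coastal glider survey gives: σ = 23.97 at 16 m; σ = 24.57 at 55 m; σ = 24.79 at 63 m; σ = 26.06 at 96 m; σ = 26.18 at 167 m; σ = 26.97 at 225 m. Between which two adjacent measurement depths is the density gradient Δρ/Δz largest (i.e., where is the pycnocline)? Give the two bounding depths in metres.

Compute the density gradient over each adjacent pair:
  16–55 m: Δρ/Δz = 0.60/39 = 0.015 kg m⁻⁴
  55–63 m: Δρ/Δz = 0.22/8 = 0.028 kg m⁻⁴
  63–96 m: Δρ/Δz = 1.27/33 = 0.038 kg m⁻⁴
  96–167 m: Δρ/Δz = 0.12/71 = 1.7 × 10⁻³ kg m⁻⁴
  167–225 m: Δρ/Δz = 0.79/58 = 0.014 kg m⁻⁴
The largest gradient is in the 63–96 m interval — the pycnocline.

63–96 m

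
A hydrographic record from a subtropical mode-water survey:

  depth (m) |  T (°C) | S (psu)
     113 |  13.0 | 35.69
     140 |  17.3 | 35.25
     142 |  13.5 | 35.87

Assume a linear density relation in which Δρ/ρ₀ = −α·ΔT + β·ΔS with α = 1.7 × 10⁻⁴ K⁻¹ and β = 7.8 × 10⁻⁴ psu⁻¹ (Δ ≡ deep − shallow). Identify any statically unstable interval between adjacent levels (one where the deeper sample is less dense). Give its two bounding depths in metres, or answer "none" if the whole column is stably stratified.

Evaluate Δρ/ρ₀ = −αΔT + βΔS across each adjacent pair:
  113–140 m: −αΔT+βΔS = −(1.7 × 10⁻⁴)(+4.3)+(7.8 × 10⁻⁴)(-0.44) = -1.1 × 10⁻³ → UNSTABLE
  140–142 m: −αΔT+βΔS = −(1.7 × 10⁻⁴)(-3.8)+(7.8 × 10⁻⁴)(+0.62) = 1.1 × 10⁻³ → stable
The 113–140 m interval has Δρ < 0: lighter water underlies denser water.

113–140 m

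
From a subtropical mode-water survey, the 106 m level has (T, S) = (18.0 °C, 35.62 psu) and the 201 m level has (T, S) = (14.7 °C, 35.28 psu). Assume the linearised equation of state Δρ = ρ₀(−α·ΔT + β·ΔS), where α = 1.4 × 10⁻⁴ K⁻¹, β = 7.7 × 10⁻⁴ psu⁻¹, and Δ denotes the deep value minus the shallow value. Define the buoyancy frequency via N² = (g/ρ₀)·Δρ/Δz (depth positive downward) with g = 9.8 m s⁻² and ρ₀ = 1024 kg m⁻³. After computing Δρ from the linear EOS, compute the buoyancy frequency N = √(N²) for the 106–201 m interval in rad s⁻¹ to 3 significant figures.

4.54 × 10⁻³ rad s⁻¹

ΔT = -3.3 K, ΔS = -0.34 psu (deep − shallow).
Δρ/ρ₀ = −αΔT + βΔS = 4.62 × 10⁻⁴ − 2.618 × 10⁻⁴ = 2.002 × 10⁻⁴, so Δρ ≈ 0.2050 kg m⁻³.
N² = (g/ρ₀)·Δρ/Δz = g·(Δρ/ρ₀)/Δz = 9.8 × 2.002 × 10⁻⁴ / 95 = 2.0652 × 10⁻⁵ s⁻².
N = √(2.0652 × 10⁻⁵) = 4.5444 × 10⁻³ rad s⁻¹ ≈ 4.54 × 10⁻³ rad s⁻¹.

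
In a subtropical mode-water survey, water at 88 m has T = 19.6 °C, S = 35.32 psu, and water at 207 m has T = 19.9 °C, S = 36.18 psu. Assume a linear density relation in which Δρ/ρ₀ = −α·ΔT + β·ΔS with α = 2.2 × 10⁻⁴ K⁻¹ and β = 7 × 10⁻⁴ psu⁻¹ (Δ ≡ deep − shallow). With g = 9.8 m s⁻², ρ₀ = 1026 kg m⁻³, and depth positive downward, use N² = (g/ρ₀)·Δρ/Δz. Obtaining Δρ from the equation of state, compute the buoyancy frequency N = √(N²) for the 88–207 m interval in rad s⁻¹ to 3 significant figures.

ΔT = +0.3 K, ΔS = +0.86 psu (deep − shallow).
Δρ/ρ₀ = −αΔT + βΔS = -6.60 × 10⁻⁵ + 6.02 × 10⁻⁴ = 5.36 × 10⁻⁴, so Δρ ≈ 0.5499 kg m⁻³.
N² = (g/ρ₀)·Δρ/Δz = g·(Δρ/ρ₀)/Δz = 9.8 × 5.36 × 10⁻⁴ / 119 = 4.4141 × 10⁻⁵ s⁻².
N = √(4.4141 × 10⁻⁵) = 6.6439 × 10⁻³ rad s⁻¹ ≈ 6.64 × 10⁻³ rad s⁻¹.

6.64 × 10⁻³ rad s⁻¹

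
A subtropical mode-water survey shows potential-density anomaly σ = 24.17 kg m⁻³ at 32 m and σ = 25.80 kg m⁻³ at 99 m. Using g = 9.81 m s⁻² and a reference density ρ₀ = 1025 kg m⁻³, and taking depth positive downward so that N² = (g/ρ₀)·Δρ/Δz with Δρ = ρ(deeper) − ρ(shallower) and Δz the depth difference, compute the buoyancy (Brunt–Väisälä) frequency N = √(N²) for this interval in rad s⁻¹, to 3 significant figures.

Δρ = 1025.80 − 1024.17 = 1.63 kg m⁻³ over Δz = 99 − 32 = 67 m.
N² = (9.81/1025) × (1.63/67) = 2.3284 × 10⁻⁴ s⁻².
N = √(2.3284 × 10⁻⁴) = 0.015259 rad s⁻¹ ≈ 0.0153 rad s⁻¹.

0.0153 rad s⁻¹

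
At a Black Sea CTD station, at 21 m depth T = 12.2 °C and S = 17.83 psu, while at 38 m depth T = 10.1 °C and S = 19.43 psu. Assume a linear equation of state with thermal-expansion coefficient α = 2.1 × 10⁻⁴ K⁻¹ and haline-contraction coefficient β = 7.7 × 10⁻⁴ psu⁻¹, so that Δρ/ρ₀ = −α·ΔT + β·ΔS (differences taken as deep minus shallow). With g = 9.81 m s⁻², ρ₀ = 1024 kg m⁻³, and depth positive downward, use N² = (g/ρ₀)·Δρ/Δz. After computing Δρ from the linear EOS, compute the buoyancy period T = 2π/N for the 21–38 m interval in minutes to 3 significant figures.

3.37 min

ΔT = -2.1 K, ΔS = +1.60 psu (deep − shallow).
Δρ/ρ₀ = −αΔT + βΔS = 4.41 × 10⁻⁴ + 1.232 × 10⁻³ = 1.673 × 10⁻³, so Δρ ≈ 1.713 kg m⁻³.
N² = (g/ρ₀)·Δρ/Δz = g·(Δρ/ρ₀)/Δz = 9.81 × 1.673 × 10⁻³ / 17 = 9.6542 × 10⁻⁴ s⁻².
N = √(9.6542 × 10⁻⁴) = 0.031071 rad s⁻¹ → T = 2π/N = 202.22 s = 3.3703 min ≈ 3.37 min.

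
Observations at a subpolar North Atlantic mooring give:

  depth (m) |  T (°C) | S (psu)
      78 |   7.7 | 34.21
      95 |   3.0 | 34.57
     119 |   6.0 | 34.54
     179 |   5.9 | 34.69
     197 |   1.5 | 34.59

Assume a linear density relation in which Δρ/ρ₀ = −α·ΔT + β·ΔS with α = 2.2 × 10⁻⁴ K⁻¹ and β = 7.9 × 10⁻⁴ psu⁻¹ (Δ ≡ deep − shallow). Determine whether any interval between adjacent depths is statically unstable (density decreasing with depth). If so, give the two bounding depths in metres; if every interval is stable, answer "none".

95–119 m

Evaluate Δρ/ρ₀ = −αΔT + βΔS across each adjacent pair:
  78–95 m: −αΔT+βΔS = −(2.2 × 10⁻⁴)(-4.7)+(7.9 × 10⁻⁴)(+0.36) = 1.3 × 10⁻³ → stable
  95–119 m: −αΔT+βΔS = −(2.2 × 10⁻⁴)(+3.0)+(7.9 × 10⁻⁴)(-0.03) = -6.8 × 10⁻⁴ → UNSTABLE
  119–179 m: −αΔT+βΔS = −(2.2 × 10⁻⁴)(-0.1)+(7.9 × 10⁻⁴)(+0.15) = 1.4 × 10⁻⁴ → stable
  179–197 m: −αΔT+βΔS = −(2.2 × 10⁻⁴)(-4.4)+(7.9 × 10⁻⁴)(-0.10) = 8.9 × 10⁻⁴ → stable
The 95–119 m interval has Δρ < 0: lighter water underlies denser water.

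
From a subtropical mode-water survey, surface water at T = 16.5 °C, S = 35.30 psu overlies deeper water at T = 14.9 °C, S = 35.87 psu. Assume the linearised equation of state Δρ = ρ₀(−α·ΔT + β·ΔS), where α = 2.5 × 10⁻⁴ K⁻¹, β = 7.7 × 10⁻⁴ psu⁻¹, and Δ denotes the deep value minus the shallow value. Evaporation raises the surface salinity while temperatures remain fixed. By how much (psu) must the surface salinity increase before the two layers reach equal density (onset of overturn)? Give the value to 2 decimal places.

Neutral buoyancy requires −α(T_deep − T_surf) + β(S_deep − S_surf′) = 0.
S_surf′ = S_deep − (α/β)·ΔT = 35.87 − (2.5 × 10⁻⁴/7.7 × 10⁻⁴)·(-1.6) = 36.3895 psu.
Increase required: 36.3895 − 35.30 = 1.0895 psu.

1.09 psu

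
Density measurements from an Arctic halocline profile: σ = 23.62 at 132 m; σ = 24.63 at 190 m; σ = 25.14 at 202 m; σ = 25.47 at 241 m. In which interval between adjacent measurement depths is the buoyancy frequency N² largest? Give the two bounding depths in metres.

190–202 m

Compute the density gradient over each adjacent pair:
  132–190 m: Δρ/Δz = 1.01/58 = 0.017 kg m⁻⁴
  190–202 m: Δρ/Δz = 0.51/12 = 0.043 kg m⁻⁴
  202–241 m: Δρ/Δz = 0.33/39 = 8.5 × 10⁻³ kg m⁻⁴
The largest gradient is in the 190–202 m interval — the pycnocline.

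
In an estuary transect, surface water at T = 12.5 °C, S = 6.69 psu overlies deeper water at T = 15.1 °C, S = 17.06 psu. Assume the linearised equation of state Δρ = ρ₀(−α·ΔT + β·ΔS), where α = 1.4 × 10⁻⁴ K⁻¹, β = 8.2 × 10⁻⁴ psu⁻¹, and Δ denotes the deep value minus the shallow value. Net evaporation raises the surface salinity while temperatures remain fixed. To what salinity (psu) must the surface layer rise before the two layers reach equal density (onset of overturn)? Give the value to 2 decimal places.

16.62 psu

Neutral buoyancy requires −α(T_deep − T_surf) + β(S_deep − S_surf′) = 0.
S_surf′ = S_deep − (α/β)·ΔT = 17.06 − (1.4 × 10⁻⁴/8.2 × 10⁻⁴)·(+2.6) = 16.6161 psu.
Increase required: 16.6161 − 6.69 = 9.9261 psu.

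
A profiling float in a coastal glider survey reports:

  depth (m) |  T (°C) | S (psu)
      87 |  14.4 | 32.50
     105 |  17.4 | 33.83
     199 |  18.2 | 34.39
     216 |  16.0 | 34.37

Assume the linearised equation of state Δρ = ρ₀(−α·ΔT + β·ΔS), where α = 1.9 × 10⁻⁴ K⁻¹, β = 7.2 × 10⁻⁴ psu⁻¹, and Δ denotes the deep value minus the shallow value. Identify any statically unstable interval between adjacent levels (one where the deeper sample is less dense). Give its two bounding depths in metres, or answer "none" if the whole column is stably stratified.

Evaluate Δρ/ρ₀ = −αΔT + βΔS across each adjacent pair:
  87–105 m: −αΔT+βΔS = −(1.9 × 10⁻⁴)(+3.0)+(7.2 × 10⁻⁴)(+1.33) = 3.9 × 10⁻⁴ → stable
  105–199 m: −αΔT+βΔS = −(1.9 × 10⁻⁴)(+0.8)+(7.2 × 10⁻⁴)(+0.56) = 2.5 × 10⁻⁴ → stable
  199–216 m: −αΔT+βΔS = −(1.9 × 10⁻⁴)(-2.2)+(7.2 × 10⁻⁴)(-0.02) = 4.0 × 10⁻⁴ → stable
Every interval has Δρ > 0: the column is stably stratified throughout.

none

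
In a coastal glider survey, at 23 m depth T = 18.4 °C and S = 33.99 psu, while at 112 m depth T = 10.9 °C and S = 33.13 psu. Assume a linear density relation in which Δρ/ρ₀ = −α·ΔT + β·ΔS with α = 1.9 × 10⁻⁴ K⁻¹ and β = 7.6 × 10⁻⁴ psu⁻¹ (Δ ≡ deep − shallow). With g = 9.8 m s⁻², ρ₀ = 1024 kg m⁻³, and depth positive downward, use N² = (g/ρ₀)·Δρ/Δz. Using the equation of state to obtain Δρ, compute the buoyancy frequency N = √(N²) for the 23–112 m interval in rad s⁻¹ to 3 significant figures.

ΔT = -7.5 K, ΔS = -0.86 psu (deep − shallow).
Δρ/ρ₀ = −αΔT + βΔS = 1.425 × 10⁻³ − 6.536 × 10⁻⁴ = 7.714 × 10⁻⁴, so Δρ ≈ 0.7899 kg m⁻³.
N² = (g/ρ₀)·Δρ/Δz = g·(Δρ/ρ₀)/Δz = 9.8 × 7.714 × 10⁻⁴ / 89 = 8.4941 × 10⁻⁵ s⁻².
N = √(8.4941 × 10⁻⁵) = 9.2163 × 10⁻³ rad s⁻¹ ≈ 9.22 × 10⁻³ rad s⁻¹.

9.22 × 10⁻³ rad s⁻¹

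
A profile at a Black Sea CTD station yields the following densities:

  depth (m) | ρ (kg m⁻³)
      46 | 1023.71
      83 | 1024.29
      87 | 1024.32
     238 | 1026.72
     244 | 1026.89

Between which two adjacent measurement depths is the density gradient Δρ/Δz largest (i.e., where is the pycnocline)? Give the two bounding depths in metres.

Compute the density gradient over each adjacent pair:
  46–83 m: Δρ/Δz = 0.58/37 = 0.016 kg m⁻⁴
  83–87 m: Δρ/Δz = 0.03/4 = 7.5 × 10⁻³ kg m⁻⁴
  87–238 m: Δρ/Δz = 2.40/151 = 0.016 kg m⁻⁴
  238–244 m: Δρ/Δz = 0.17/6 = 0.028 kg m⁻⁴
The largest gradient is in the 238–244 m interval — the pycnocline.

238–244 m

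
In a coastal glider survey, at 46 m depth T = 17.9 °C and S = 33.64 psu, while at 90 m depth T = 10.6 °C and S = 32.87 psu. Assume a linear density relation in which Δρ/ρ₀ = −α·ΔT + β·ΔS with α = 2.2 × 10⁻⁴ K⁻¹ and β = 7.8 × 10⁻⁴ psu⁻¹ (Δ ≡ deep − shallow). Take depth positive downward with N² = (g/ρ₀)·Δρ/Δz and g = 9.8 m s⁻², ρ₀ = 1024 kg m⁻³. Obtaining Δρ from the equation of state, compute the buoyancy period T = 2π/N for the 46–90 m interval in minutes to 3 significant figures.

ΔT = -7.3 K, ΔS = -0.77 psu (deep − shallow).
Δρ/ρ₀ = −αΔT + βΔS = 1.606 × 10⁻³ − 6.006 × 10⁻⁴ = 1.0054 × 10⁻³, so Δρ ≈ 1.030 kg m⁻³.
N² = (g/ρ₀)·Δρ/Δz = g·(Δρ/ρ₀)/Δz = 9.8 × 1.0054 × 10⁻³ / 44 = 2.2393 × 10⁻⁴ s⁻².
N = √(2.2393 × 10⁻⁴) = 0.014964 rad s⁻¹ → T = 2π/N = 419.89 s = 6.9982 min ≈ 7.00 min.

7.00 min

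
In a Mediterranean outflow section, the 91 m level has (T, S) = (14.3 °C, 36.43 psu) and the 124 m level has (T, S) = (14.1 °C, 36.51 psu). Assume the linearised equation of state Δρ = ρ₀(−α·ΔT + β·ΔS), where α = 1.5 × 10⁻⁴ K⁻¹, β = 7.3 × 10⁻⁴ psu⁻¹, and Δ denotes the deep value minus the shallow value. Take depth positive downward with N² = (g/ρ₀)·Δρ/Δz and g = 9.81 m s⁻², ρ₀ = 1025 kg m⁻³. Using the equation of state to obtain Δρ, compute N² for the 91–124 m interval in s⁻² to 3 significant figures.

2.63 × 10⁻⁵ s⁻²

ΔT = -0.2 K, ΔS = +0.08 psu (deep − shallow).
Δρ/ρ₀ = −αΔT + βΔS = 3.00 × 10⁻⁵ + 5.84 × 10⁻⁵ = 8.84 × 10⁻⁵, so Δρ ≈ 0.09061 kg m⁻³.
N² = (g/ρ₀)·Δρ/Δz = g·(Δρ/ρ₀)/Δz = 9.81 × 8.84 × 10⁻⁵ / 33 = 2.6279 × 10⁻⁵ s⁻² ≈ 2.63 × 10⁻⁵ s⁻².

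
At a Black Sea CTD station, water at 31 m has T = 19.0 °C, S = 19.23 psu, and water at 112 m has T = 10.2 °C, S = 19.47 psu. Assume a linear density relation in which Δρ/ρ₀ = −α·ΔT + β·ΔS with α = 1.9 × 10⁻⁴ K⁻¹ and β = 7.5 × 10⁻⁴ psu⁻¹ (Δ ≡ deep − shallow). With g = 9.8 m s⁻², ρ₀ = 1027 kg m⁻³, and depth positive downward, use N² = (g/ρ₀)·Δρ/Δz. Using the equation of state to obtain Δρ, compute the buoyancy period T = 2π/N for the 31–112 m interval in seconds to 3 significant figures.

420 s

ΔT = -8.8 K, ΔS = +0.24 psu (deep − shallow).
Δρ/ρ₀ = −αΔT + βΔS = 1.672 × 10⁻³ + 1.80 × 10⁻⁴ = 1.852 × 10⁻³, so Δρ ≈ 1.902 kg m⁻³.
N² = (g/ρ₀)·Δρ/Δz = g·(Δρ/ρ₀)/Δz = 9.8 × 1.852 × 10⁻³ / 81 = 2.2407 × 10⁻⁴ s⁻².
N = √(2.2407 × 10⁻⁴) = 0.014969 rad s⁻¹ → T = 2π/N = 419.75 s ≈ 420 s.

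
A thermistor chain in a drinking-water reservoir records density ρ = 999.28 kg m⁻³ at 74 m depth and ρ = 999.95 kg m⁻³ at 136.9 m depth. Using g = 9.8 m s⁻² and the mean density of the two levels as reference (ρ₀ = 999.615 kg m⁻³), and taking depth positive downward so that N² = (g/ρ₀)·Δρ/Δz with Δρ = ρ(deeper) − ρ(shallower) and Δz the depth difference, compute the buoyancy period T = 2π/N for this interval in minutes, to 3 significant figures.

10.2 min

Δρ = 999.95 − 999.28 = 0.67 kg m⁻³ over Δz = 136.9 − 74 = 62.9 m.
N² = (9.8/999.615) × (0.67/62.9) = 1.0443 × 10⁻⁴ s⁻².
N = √(1.0443 × 10⁻⁴) = 0.010219 rad s⁻¹, so T = 2π/N = 614.85 s = 10.248 min ≈ 10.2 min.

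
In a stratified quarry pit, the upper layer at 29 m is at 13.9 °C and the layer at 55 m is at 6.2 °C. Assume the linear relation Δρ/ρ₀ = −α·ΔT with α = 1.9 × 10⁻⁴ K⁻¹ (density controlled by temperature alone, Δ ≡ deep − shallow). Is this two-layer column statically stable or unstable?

stable

ΔT = 6.2 − 13.9 = -7.7 K, so Δρ/ρ₀ = −αΔT = 1.463 × 10⁻³.
Δρ/ρ₀ > 0, so Δρ > 0: deeper water is denser → statically stable.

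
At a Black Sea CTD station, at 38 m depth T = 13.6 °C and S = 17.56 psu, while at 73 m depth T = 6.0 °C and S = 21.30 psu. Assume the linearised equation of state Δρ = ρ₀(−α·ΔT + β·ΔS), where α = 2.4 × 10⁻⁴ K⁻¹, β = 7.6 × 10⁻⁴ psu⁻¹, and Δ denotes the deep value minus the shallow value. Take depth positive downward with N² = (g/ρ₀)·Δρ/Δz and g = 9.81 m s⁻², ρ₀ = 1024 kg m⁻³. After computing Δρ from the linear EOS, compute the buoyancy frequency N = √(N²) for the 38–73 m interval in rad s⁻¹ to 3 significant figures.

ΔT = -7.6 K, ΔS = +3.74 psu (deep − shallow).
Δρ/ρ₀ = −αΔT + βΔS = 1.824 × 10⁻³ + 2.8424 × 10⁻³ = 4.6664 × 10⁻³, so Δρ ≈ 4.778 kg m⁻³.
N² = (g/ρ₀)·Δρ/Δz = g·(Δρ/ρ₀)/Δz = 9.81 × 4.6664 × 10⁻³ / 35 = 1.3079 × 10⁻³ s⁻².
N = √(1.3079 × 10⁻³) = 0.036165 rad s⁻¹ ≈ 0.0362 rad s⁻¹.

0.0362 rad s⁻¹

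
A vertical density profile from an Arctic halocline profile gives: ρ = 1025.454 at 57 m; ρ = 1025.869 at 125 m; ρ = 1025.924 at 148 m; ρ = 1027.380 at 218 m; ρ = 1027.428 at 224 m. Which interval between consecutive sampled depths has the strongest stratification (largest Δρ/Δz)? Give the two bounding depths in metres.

Compute the density gradient over each adjacent pair:
  57–125 m: Δρ/Δz = 0.415/68 = 6.1 × 10⁻³ kg m⁻⁴
  125–148 m: Δρ/Δz = 0.055/23 = 2.4 × 10⁻³ kg m⁻⁴
  148–218 m: Δρ/Δz = 1.456/70 = 0.021 kg m⁻⁴
  218–224 m: Δρ/Δz = 0.048/6 = 8.0 × 10⁻³ kg m⁻⁴
The largest gradient is in the 148–218 m interval — the pycnocline.

148–218 m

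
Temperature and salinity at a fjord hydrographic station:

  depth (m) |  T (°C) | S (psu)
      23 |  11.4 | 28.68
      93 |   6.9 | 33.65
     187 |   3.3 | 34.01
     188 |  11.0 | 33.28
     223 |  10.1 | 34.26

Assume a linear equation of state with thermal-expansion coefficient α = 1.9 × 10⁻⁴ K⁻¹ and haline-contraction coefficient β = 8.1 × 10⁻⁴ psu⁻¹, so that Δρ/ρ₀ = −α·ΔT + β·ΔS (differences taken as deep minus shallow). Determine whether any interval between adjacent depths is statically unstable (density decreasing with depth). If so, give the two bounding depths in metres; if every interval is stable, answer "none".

Evaluate Δρ/ρ₀ = −αΔT + βΔS across each adjacent pair:
  23–93 m: −αΔT+βΔS = −(1.9 × 10⁻⁴)(-4.5)+(8.1 × 10⁻⁴)(+4.97) = 4.9 × 10⁻³ → stable
  93–187 m: −αΔT+βΔS = −(1.9 × 10⁻⁴)(-3.6)+(8.1 × 10⁻⁴)(+0.36) = 9.8 × 10⁻⁴ → stable
  187–188 m: −αΔT+βΔS = −(1.9 × 10⁻⁴)(+7.7)+(8.1 × 10⁻⁴)(-0.73) = -2.1 × 10⁻³ → UNSTABLE
  188–223 m: −αΔT+βΔS = −(1.9 × 10⁻⁴)(-0.9)+(8.1 × 10⁻⁴)(+0.98) = 9.6 × 10⁻⁴ → stable
The 187–188 m interval has Δρ < 0: lighter water underlies denser water.

187–188 m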